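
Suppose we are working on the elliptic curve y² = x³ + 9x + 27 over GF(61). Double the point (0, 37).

tangent at (0, 37): λ = (3·0² + 9)/(2·37) ≡ 9/13. 13⁻¹ ≡ 47 (mod 61) since 13·47 = 611 ≡ 1, so λ ≡ 9·47 ≡ 57.
  x = λ² - 0 - 0 = 3249 - 0 ≡ 16; y = λ·(0 - 16) - 37 ≡ 27. → (16, 27)

(16, 27)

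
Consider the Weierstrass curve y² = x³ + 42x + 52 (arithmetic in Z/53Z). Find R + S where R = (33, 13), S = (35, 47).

(33, 13) + (35, 47). λ = (47 - 13)/(35 - 33) ≡ 34/2 mod 53. 2⁻¹ ≡ 27 (mod 53), so λ ≡ 17.
  x = λ² - 33 - 35 = 289 - 68 ≡ 9; y = λ·(33 - 9) - 13 ≡ 24. → (9, 24)

(9, 24)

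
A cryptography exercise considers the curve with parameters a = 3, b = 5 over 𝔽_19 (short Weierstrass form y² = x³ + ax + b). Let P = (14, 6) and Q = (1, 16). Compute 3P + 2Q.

(2, 0)

First 3P:
Repeated addition: build up to 3P.
2P: tangent at (14, 6): λ = (3·14² + 3)/(2·6) ≡ 2/12. 12⁻¹ ≡ 8 (mod 19) since 12·8 = 96 ≡ 1, so λ ≡ 2·8 ≡ 16.
  x = λ² - 14 - 14 = 256 - 28 ≡ 0; y = λ·(14 - 0) - 6 ≡ 9. → (0, 9)
3P: (0, 9) + (14, 6). λ = (6 - 9)/(14 - 0) ≡ 16/14 mod 19. 14⁻¹ ≡ 15 (mod 19), so λ ≡ 12.
  x = λ² - 0 - 14 = 144 - 14 ≡ 16; y = λ·(0 - 16) - 9 ≡ 8. → (16, 8)
3P = (16, 8).
Next 2Q:
Repeated addition: build up to 2Q.
2Q: tangent at (1, 16): λ = (3·1² + 3)/(2·16) ≡ 6/13. 13⁻¹ ≡ 3 (mod 19), so λ ≡ 6·3 ≡ 18.
  x = λ² - 1 - 1 = 324 - 2 ≡ 18; y = λ·(1 - 18) - 16 ≡ 1. → (18, 1)
2Q = (18, 1).
Finally 3P + 2Q:
(16, 8) + (18, 1). λ = (1 - 8)/(18 - 16) ≡ 12/2 mod 19. 2⁻¹ ≡ 10 (mod 19) since 2·10 = 20 ≡ 1, so λ ≡ 6.
  x = λ² - 16 - 18 = 36 - 34 ≡ 2; y = λ·(16 - 2) - 8 ≡ 0. → (2, 0)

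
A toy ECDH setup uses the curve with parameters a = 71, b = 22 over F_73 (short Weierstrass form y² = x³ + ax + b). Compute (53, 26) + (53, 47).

The two points share x = 53 and their y-coordinates satisfy 26 + 47 ≡ 0 (mod 73), so they are inverses. Their sum is the point at infinity.

O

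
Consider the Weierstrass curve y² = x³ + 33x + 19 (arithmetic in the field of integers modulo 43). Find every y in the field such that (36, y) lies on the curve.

x³ + 33x + 19 = 47863 ≡ 4 (mod 43).
Square roots of 4 mod 43: 2 and 41 (since 2² = 4 ≡ 4).

2, 41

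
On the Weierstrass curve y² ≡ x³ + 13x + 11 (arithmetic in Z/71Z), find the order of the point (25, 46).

3

2P: tangent at (25, 46): λ = (3·25² + 13)/(2·46) ≡ 42/21. 21⁻¹ ≡ 44 (mod 71), so λ ≡ 42·44 ≡ 2.
  x = λ² - 25 - 25 = 4 - 50 ≡ 25; y = λ·(25 - 25) - 46 ≡ 25. → (25, 25)
3P: (25, 25) + (25, 46): same x and y₁ ≡ -y₂, so the sum is the point at infinity.
3P = the point at infinity, so the order is 3.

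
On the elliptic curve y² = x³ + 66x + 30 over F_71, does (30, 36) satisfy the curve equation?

y² = 36² ≡ 18; x³ + 66x + 30 = 29010 ≡ 42 (mod 71). 18 ≠ 42.

no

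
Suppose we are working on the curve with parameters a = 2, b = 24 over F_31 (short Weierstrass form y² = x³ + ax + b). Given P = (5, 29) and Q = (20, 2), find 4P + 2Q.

First 4P:
Repeated addition: build up to 4P.
2P: tangent at (5, 29): λ = (3·5² + 2)/(2·29) ≡ 15/27. 27⁻¹ ≡ 23 (mod 31), so λ ≡ 15·23 ≡ 4.
  x = λ² - 5 - 5 = 16 - 10 ≡ 6; y = λ·(5 - 6) - 29 ≡ 29. → (6, 29)
3P: (6, 29) + (5, 29). λ = (29 - 29)/(5 - 6) ≡ 0/30 mod 31. 30⁻¹ ≡ 30 (mod 31), so λ ≡ 0.
  x = λ² - 6 - 5 = 0 - 11 ≡ 20; y = λ·(6 - 20) - 29 ≡ 2. → (20, 2)
4P: (20, 2) + (5, 29). λ = (29 - 2)/(5 - 20) ≡ 27/16 mod 31. 16⁻¹ ≡ 2 (mod 31) since 16·2 = 32 ≡ 1, so λ ≡ 23.
  x = λ² - 20 - 5 = 529 - 25 ≡ 8; y = λ·(20 - 8) - 2 ≡ 26. → (8, 26)
4P = (8, 26).
Next 2Q:
Repeated addition: build up to 2Q.
2Q: tangent at (20, 2): λ = (3·20² + 2)/(2·2) ≡ 24/4. 4⁻¹ ≡ 8 (mod 31), so λ ≡ 24·8 ≡ 6.
  x = λ² - 20 - 20 = 36 - 40 ≡ 27; y = λ·(20 - 27) - 2 ≡ 18. → (27, 18)
2Q = (27, 18).
Finally 4P + 2Q:
(8, 26) + (27, 18). λ = (18 - 26)/(27 - 8) ≡ 23/19 mod 31. 19⁻¹ ≡ 18 (mod 31), so λ ≡ 11.
  x = λ² - 8 - 27 = 121 - 35 ≡ 24; y = λ·(8 - 24) - 26 ≡ 15. → (24, 15)

(24, 15)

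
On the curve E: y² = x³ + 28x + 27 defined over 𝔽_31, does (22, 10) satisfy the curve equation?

y² = 10² ≡ 7; x³ + 28x + 27 = 11291 ≡ 7 (mod 31). 7 = 7.

yes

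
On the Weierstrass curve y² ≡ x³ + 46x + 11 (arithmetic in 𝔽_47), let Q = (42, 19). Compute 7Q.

Repeated addition: build up to 7Q.
2Q: tangent at (42, 19): λ = (3·42² + 46)/(2·19) ≡ 27/38. 38⁻¹ ≡ 26 (mod 47), so λ ≡ 27·26 ≡ 44.
  x = λ² - 42 - 42 = 1936 - 84 ≡ 19; y = λ·(42 - 19) - 19 ≡ 6. → (19, 6)
3Q: (19, 6) + (42, 19). λ = (19 - 6)/(42 - 19) ≡ 13/23 mod 47. 23⁻¹ ≡ 45 (mod 47), so λ ≡ 21.
  x = λ² - 19 - 42 = 441 - 61 ≡ 4; y = λ·(19 - 4) - 6 ≡ 27. → (4, 27)
4Q: (4, 27) + (42, 19). λ = (19 - 27)/(42 - 4) ≡ 39/38 mod 47. 38⁻¹ ≡ 26 (mod 47) since 38·26 = 988 ≡ 1, so λ ≡ 27.
  x = λ² - 4 - 42 = 729 - 46 ≡ 25; y = λ·(4 - 25) - 27 ≡ 17. → (25, 17)
5Q: (25, 17) + (42, 19). λ = (19 - 17)/(42 - 25) ≡ 2/17 mod 47. 17⁻¹ ≡ 36 (mod 47), so λ ≡ 25.
  x = λ² - 25 - 42 = 625 - 67 ≡ 41; y = λ·(25 - 41) - 17 ≡ 6. → (41, 6)
6Q: (41, 6) + (42, 19). λ = (19 - 6)/(42 - 41) ≡ 13/1 mod 47. 1⁻¹ ≡ 1 (mod 47), so λ ≡ 13.
  x = λ² - 41 - 42 = 169 - 83 ≡ 39; y = λ·(41 - 39) - 6 ≡ 20. → (39, 20)
7Q: (39, 20) + (42, 19). λ = (19 - 20)/(42 - 39) ≡ 46/3 mod 47. 3⁻¹ ≡ 16 (mod 47), so λ ≡ 31.
  x = λ² - 39 - 42 = 961 - 81 ≡ 34; y = λ·(39 - 34) - 20 ≡ 41. → (34, 41)

(34, 41)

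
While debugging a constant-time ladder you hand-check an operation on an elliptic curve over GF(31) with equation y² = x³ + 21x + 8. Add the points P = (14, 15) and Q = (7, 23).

(17, 15)

(14, 15) + (7, 23). λ = (23 - 15)/(7 - 14) ≡ 8/24 mod 31. 24⁻¹ ≡ 22 (mod 31), so λ ≡ 21.
  x = λ² - 14 - 7 = 441 - 21 ≡ 17; y = λ·(14 - 17) - 15 ≡ 15. → (17, 15)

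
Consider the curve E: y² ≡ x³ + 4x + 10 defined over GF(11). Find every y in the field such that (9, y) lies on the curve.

4, 7

x³ + 4x + 10 = 775 ≡ 5 (mod 11).
Square roots of 5 mod 11: 4 and 7 (since 4² = 16 ≡ 5).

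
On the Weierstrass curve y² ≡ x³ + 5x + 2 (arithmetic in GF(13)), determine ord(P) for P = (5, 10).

5

2P: tangent at (5, 10): λ = (3·5² + 5)/(2·10) ≡ 2/7. 7⁻¹ ≡ 2 (mod 13) since 7·2 = 14 ≡ 1, so λ ≡ 2·2 ≡ 4.
  x = λ² - 5 - 5 = 16 - 10 ≡ 6; y = λ·(5 - 6) - 10 ≡ 12. → (6, 12)
3P: (6, 12) + (5, 10). λ = (10 - 12)/(5 - 6) ≡ 11/12 mod 13. 12⁻¹ ≡ 12 (mod 13), so λ ≡ 2.
  x = λ² - 6 - 5 = 4 - 11 ≡ 6; y = λ·(6 - 6) - 12 ≡ 1. → (6, 1)
4P: (6, 1) + (5, 10). λ = (10 - 1)/(5 - 6) ≡ 9/12 mod 13. 12⁻¹ ≡ 12 (mod 13), so λ ≡ 4.
  x = λ² - 6 - 5 = 16 - 11 ≡ 5; y = λ·(6 - 5) - 1 ≡ 3. → (5, 3)
5P: (5, 3) + (5, 10): same x and y₁ ≡ -y₂, so the sum is O.
5P = O, so the order is 5.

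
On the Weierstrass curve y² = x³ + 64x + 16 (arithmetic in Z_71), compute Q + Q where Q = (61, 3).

tangent at (61, 3): λ = (3·61² + 64)/(2·3) ≡ 9/6. 6⁻¹ ≡ 12 (mod 71), so λ ≡ 9·12 ≡ 37.
  x = λ² - 61 - 61 = 1369 - 122 ≡ 40; y = λ·(61 - 40) - 3 ≡ 64. → (40, 64)

(40, 64)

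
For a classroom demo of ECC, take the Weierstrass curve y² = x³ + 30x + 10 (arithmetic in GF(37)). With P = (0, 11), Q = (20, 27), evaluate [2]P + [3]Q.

First 2P:
Repeated addition: build up to 2P.
2P: tangent at (0, 11): λ = (3·0² + 30)/(2·11) ≡ 30/22. 22⁻¹ ≡ 32 (mod 37) since 22·32 = 704 ≡ 1, so λ ≡ 30·32 ≡ 35.
  x = λ² - 0 - 0 = 1225 - 0 ≡ 4; y = λ·(0 - 4) - 11 ≡ 34. → (4, 34)
2P = (4, 34).
Next 3Q:
Repeated addition: build up to 3Q.
2Q: tangent at (20, 27): λ = (3·20² + 30)/(2·27) ≡ 9/17. 17⁻¹ ≡ 24 (mod 37), so λ ≡ 9·24 ≡ 31.
  x = λ² - 20 - 20 = 961 - 40 ≡ 33; y = λ·(20 - 33) - 27 ≡ 14. → (33, 14)
3Q: (33, 14) + (20, 27). λ = (27 - 14)/(20 - 33) ≡ 13/24 mod 37. 24⁻¹ ≡ 17 (mod 37), so λ ≡ 36.
  x = λ² - 33 - 20 = 1296 - 53 ≡ 22; y = λ·(33 - 22) - 14 ≡ 12. → (22, 12)
3Q = (22, 12).
Finally 2P + 3Q:
(4, 34) + (22, 12). λ = (12 - 34)/(22 - 4) ≡ 15/18 mod 37. 18⁻¹ ≡ 35 (mod 37), so λ ≡ 7.
  x = λ² - 4 - 22 = 49 - 26 ≡ 23; y = λ·(4 - 23) - 34 ≡ 18. → (23, 18)

(23, 18)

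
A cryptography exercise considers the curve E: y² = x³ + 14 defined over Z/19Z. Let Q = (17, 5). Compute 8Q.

(13, 8)

Double-and-add on 8 = (1000)₂. Start with Q = (17, 5) for the leading 1-bit.
double: tangent at (17, 5): λ = (3·17² + 0)/(2·5) ≡ 12/10. 10⁻¹ ≡ 2 (mod 19) since 10·2 = 20 ≡ 1, so λ ≡ 12·2 ≡ 5.
  x = λ² - 17 - 17 = 25 - 34 ≡ 10; y = λ·(17 - 10) - 5 ≡ 11. → (10, 11)
double: tangent at (10, 11): λ = (3·10² + 0)/(2·11) ≡ 15/3. 3⁻¹ ≡ 13 (mod 19), so λ ≡ 15·13 ≡ 5.
  x = λ² - 10 - 10 = 25 - 20 ≡ 5; y = λ·(10 - 5) - 11 ≡ 14. → (5, 14)
double: tangent at (5, 14): λ = (3·5² + 0)/(2·14) ≡ 18/9. 9⁻¹ ≡ 17 (mod 19) since 9·17 = 153 ≡ 1, so λ ≡ 18·17 ≡ 2.
  x = λ² - 5 - 5 = 4 - 10 ≡ 13; y = λ·(5 - 13) - 14 ≡ 8. → (13, 8)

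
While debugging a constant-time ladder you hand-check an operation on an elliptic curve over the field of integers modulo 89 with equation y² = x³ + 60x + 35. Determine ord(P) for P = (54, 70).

2P: tangent at (54, 70): λ = (3·54² + 60)/(2·70) ≡ 86/51. 51⁻¹ ≡ 7 (mod 89), so λ ≡ 86·7 ≡ 68.
  x = λ² - 54 - 54 = 4624 - 108 ≡ 66; y = λ·(54 - 66) - 70 ≡ 4. → (66, 4)
3P: (66, 4) + (54, 70). λ = (70 - 4)/(54 - 66) ≡ 66/77 mod 89. 77⁻¹ ≡ 37 (mod 89) since 77·37 = 2849 ≡ 1, so λ ≡ 39.
  x = λ² - 66 - 54 = 1521 - 120 ≡ 66; y = λ·(66 - 66) - 4 ≡ 85. → (66, 85)
4P: (66, 85) + (54, 70). λ = (70 - 85)/(54 - 66) ≡ 74/77 mod 89. 77⁻¹ ≡ 37 (mod 89), so λ ≡ 68.
  x = λ² - 66 - 54 = 4624 - 120 ≡ 54; y = λ·(66 - 54) - 85 ≡ 19. → (54, 19)
5P: (54, 19) + (54, 70): same x and y₁ ≡ -y₂, so the sum is O.
5P = O, so the order is 5.

5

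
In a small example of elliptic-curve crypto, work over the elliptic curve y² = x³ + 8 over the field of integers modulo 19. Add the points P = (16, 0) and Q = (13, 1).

(16, 0) + (13, 1). λ = (1 - 0)/(13 - 16) ≡ 1/16 mod 19. 16⁻¹ ≡ 6 (mod 19) since 16·6 = 96 ≡ 1, so λ ≡ 6.
  x = λ² - 16 - 13 = 36 - 29 ≡ 7; y = λ·(16 - 7) - 0 ≡ 16. → (7, 16)

(7, 16)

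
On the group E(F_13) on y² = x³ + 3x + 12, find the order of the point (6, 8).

2P: tangent at (6, 8): λ = (3·6² + 3)/(2·8) ≡ 7/3. 3⁻¹ ≡ 9 (mod 13) since 3·9 = 27 ≡ 1, so λ ≡ 7·9 ≡ 11.
  x = λ² - 6 - 6 = 121 - 12 ≡ 5; y = λ·(6 - 5) - 8 ≡ 3. → (5, 3)
3P: (5, 3) + (6, 8). λ = (8 - 3)/(6 - 5) ≡ 5/1 mod 13. 1⁻¹ ≡ 1 (mod 13), so λ ≡ 5.
  x = λ² - 5 - 6 = 25 - 11 ≡ 1; y = λ·(5 - 1) - 3 ≡ 4. → (1, 4)
4P: (1, 4) + (6, 8). λ = (8 - 4)/(6 - 1) ≡ 4/5 mod 13. 5⁻¹ ≡ 8 (mod 13), so λ ≡ 6.
  x = λ² - 1 - 6 = 36 - 7 ≡ 3; y = λ·(1 - 3) - 4 ≡ 10. → (3, 10)
5P: (3, 10) + (6, 8). λ = (8 - 10)/(6 - 3) ≡ 11/3 mod 13. 3⁻¹ ≡ 9 (mod 13), so λ ≡ 8.
  x = λ² - 3 - 6 = 64 - 9 ≡ 3; y = λ·(3 - 3) - 10 ≡ 3. → (3, 3)
6P: (3, 3) + (6, 8). λ = (8 - 3)/(6 - 3) ≡ 5/3 mod 13. 3⁻¹ ≡ 9 (mod 13) since 3·9 = 27 ≡ 1, so λ ≡ 6.
  x = λ² - 3 - 6 = 36 - 9 ≡ 1; y = λ·(3 - 1) - 3 ≡ 9. → (1, 9)
7P: (1, 9) + (6, 8). λ = (8 - 9)/(6 - 1) ≡ 12/5 mod 13. 5⁻¹ ≡ 8 (mod 13) since 5·8 = 40 ≡ 1, so λ ≡ 5.
  x = λ² - 1 - 6 = 25 - 7 ≡ 5; y = λ·(1 - 5) - 9 ≡ 10. → (5, 10)
8P: (5, 10) + (6, 8). λ = (8 - 10)/(6 - 5) ≡ 11/1 mod 13. 1⁻¹ ≡ 1 (mod 13), so λ ≡ 11.
  x = λ² - 5 - 6 = 121 - 11 ≡ 6; y = λ·(5 - 6) - 10 ≡ 5. → (6, 5)
9P: (6, 5) + (6, 8): same x and y₁ ≡ -y₂, so the sum is ∞.
9P = ∞, so the order is 9.

9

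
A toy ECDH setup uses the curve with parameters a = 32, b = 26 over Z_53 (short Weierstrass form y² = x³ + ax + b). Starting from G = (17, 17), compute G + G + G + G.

(1, 18)

Repeated addition: build up to 4G.
2G: tangent at (17, 17): λ = (3·17² + 32)/(2·17) ≡ 51/34. 34⁻¹ ≡ 39 (mod 53) since 34·39 = 1326 ≡ 1, so λ ≡ 51·39 ≡ 28.
  x = λ² - 17 - 17 = 784 - 34 ≡ 8; y = λ·(17 - 8) - 17 ≡ 23. → (8, 23)
3G: (8, 23) + (17, 17). λ = (17 - 23)/(17 - 8) ≡ 47/9 mod 53. 9⁻¹ ≡ 6 (mod 53) since 9·6 = 54 ≡ 1, so λ ≡ 17.
  x = λ² - 8 - 17 = 289 - 25 ≡ 52; y = λ·(8 - 52) - 23 ≡ 24. → (52, 24)
4G: (52, 24) + (17, 17). λ = (17 - 24)/(17 - 52) ≡ 46/18 mod 53. 18⁻¹ ≡ 3 (mod 53) since 18·3 = 54 ≡ 1, so λ ≡ 32.
  x = λ² - 52 - 17 = 1024 - 69 ≡ 1; y = λ·(52 - 1) - 24 ≡ 18. → (1, 18)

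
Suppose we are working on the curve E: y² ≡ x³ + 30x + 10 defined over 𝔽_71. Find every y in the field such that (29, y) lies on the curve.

x³ + 30x + 10 = 25269 ≡ 64 (mod 71).
Square roots of 64 mod 71: 8 and 63 (since 8² = 64 ≡ 64).

8, 63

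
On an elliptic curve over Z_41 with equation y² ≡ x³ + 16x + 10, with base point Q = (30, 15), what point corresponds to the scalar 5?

Double-and-add on 5 = (101)₂. Start with Q = (30, 15) for the leading 1-bit.
double: tangent at (30, 15): λ = (3·30² + 16)/(2·15) ≡ 10/30. 30⁻¹ ≡ 26 (mod 41) since 30·26 = 780 ≡ 1, so λ ≡ 10·26 ≡ 14.
  x = λ² - 30 - 30 = 196 - 60 ≡ 13; y = λ·(30 - 13) - 15 ≡ 18. → (13, 18)
double: tangent at (13, 18): λ = (3·13² + 16)/(2·18) ≡ 31/36. 36⁻¹ ≡ 8 (mod 41), so λ ≡ 31·8 ≡ 2.
  x = λ² - 13 - 13 = 4 - 26 ≡ 19; y = λ·(13 - 19) - 18 ≡ 11. → (19, 11)
add Q: (19, 11) + (30, 15). λ = (15 - 11)/(30 - 19) ≡ 4/11 mod 41. 11⁻¹ ≡ 15 (mod 41) since 11·15 = 165 ≡ 1, so λ ≡ 19.
  x = λ² - 19 - 30 = 361 - 49 ≡ 25; y = λ·(19 - 25) - 11 ≡ 39. → (25, 39)

(25, 39)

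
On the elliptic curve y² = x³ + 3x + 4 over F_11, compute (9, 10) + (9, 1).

The two points share x = 9 and their y-coordinates satisfy 10 + 1 ≡ 0 (mod 11), so they are inverses. Their sum is the point at infinity.

O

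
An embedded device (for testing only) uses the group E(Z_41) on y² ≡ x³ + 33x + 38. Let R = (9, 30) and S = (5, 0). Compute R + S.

(32, 23)

(9, 30) + (5, 0). λ = (0 - 30)/(5 - 9) ≡ 11/37 mod 41. 37⁻¹ ≡ 10 (mod 41), so λ ≡ 28.
  x = λ² - 9 - 5 = 784 - 14 ≡ 32; y = λ·(9 - 32) - 30 ≡ 23. → (32, 23)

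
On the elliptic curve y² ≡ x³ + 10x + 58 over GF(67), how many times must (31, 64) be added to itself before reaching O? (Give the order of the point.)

8

2P: tangent at (31, 64): λ = (3·31² + 10)/(2·64) ≡ 12/61. 61⁻¹ ≡ 11 (mod 67) since 61·11 = 671 ≡ 1, so λ ≡ 12·11 ≡ 65.
  x = λ² - 31 - 31 = 4225 - 62 ≡ 9; y = λ·(31 - 9) - 64 ≡ 26. → (9, 26)
3P: (9, 26) + (31, 64). λ = (64 - 26)/(31 - 9) ≡ 38/22 mod 67. 22⁻¹ ≡ 64 (mod 67), so λ ≡ 20.
  x = λ² - 9 - 31 = 400 - 40 ≡ 25; y = λ·(9 - 25) - 26 ≡ 56. → (25, 56)
4P: (25, 56) + (31, 64). λ = (64 - 56)/(31 - 25) ≡ 8/6 mod 67. 6⁻¹ ≡ 56 (mod 67) since 6·56 = 336 ≡ 1, so λ ≡ 46.
  x = λ² - 25 - 31 = 2116 - 56 ≡ 50; y = λ·(25 - 50) - 56 ≡ 0. → (50, 0)
5P: (50, 0) + (31, 64). λ = (64 - 0)/(31 - 50) ≡ 64/48 mod 67. 48⁻¹ ≡ 7 (mod 67) since 48·7 = 336 ≡ 1, so λ ≡ 46.
  x = λ² - 50 - 31 = 2116 - 81 ≡ 25; y = λ·(50 - 25) - 0 ≡ 11. → (25, 11)
6P: (25, 11) + (31, 64). λ = (64 - 11)/(31 - 25) ≡ 53/6 mod 67. 6⁻¹ ≡ 56 (mod 67), so λ ≡ 20.
  x = λ² - 25 - 31 = 400 - 56 ≡ 9; y = λ·(25 - 9) - 11 ≡ 41. → (9, 41)
7P: (9, 41) + (31, 64). λ = (64 - 41)/(31 - 9) ≡ 23/22 mod 67. 22⁻¹ ≡ 64 (mod 67) since 22·64 = 1408 ≡ 1, so λ ≡ 65.
  x = λ² - 9 - 31 = 4225 - 40 ≡ 31; y = λ·(9 - 31) - 41 ≡ 3. → (31, 3)
8P: (31, 3) + (31, 64): same x and y₁ ≡ -y₂, so the sum is O.
8P = O, so the order is 8.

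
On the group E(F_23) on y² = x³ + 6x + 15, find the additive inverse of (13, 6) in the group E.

(13, 17)

-(13, 6) = (13, -6 mod 23) = (13, 17).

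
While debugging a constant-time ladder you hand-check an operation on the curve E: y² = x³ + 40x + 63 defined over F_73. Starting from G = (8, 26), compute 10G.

Double-and-add on 10 = (1010)₂. Start with G = (8, 26) for the leading 1-bit.
double: tangent at (8, 26): λ = (3·8² + 40)/(2·26) ≡ 13/52. 52⁻¹ ≡ 66 (mod 73), so λ ≡ 13·66 ≡ 55.
  x = λ² - 8 - 8 = 3025 - 16 ≡ 16; y = λ·(8 - 16) - 26 ≡ 45. → (16, 45)
double: tangent at (16, 45): λ = (3·16² + 40)/(2·45) ≡ 5/17. 17⁻¹ ≡ 43 (mod 73), so λ ≡ 5·43 ≡ 69.
  x = λ² - 16 - 16 = 4761 - 32 ≡ 57; y = λ·(16 - 57) - 45 ≡ 46. → (57, 46)
add G: (57, 46) + (8, 26). λ = (26 - 46)/(8 - 57) ≡ 53/24 mod 73. 24⁻¹ ≡ 70 (mod 73), so λ ≡ 60.
  x = λ² - 57 - 8 = 3600 - 65 ≡ 31; y = λ·(57 - 31) - 46 ≡ 54. → (31, 54)
double: tangent at (31, 54): λ = (3·31² + 40)/(2·54) ≡ 3/35. 35⁻¹ ≡ 48 (mod 73), so λ ≡ 3·48 ≡ 71.
  x = λ² - 31 - 31 = 5041 - 62 ≡ 15; y = λ·(31 - 15) - 54 ≡ 60. → (15, 60)

(15, 60)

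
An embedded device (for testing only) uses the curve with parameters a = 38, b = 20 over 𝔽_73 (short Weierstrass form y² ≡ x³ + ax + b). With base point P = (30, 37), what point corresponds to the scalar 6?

Repeated addition: build up to 6P.
2P: tangent at (30, 37): λ = (3·30² + 38)/(2·37) ≡ 37/1. 1⁻¹ ≡ 1 (mod 73) since 1·1 = 1 ≡ 1, so λ ≡ 37·1 ≡ 37.
  x = λ² - 30 - 30 = 1369 - 60 ≡ 68; y = λ·(30 - 68) - 37 ≡ 17. → (68, 17)
3P: (68, 17) + (30, 37). λ = (37 - 17)/(30 - 68) ≡ 20/35 mod 73. 35⁻¹ ≡ 48 (mod 73) since 35·48 = 1680 ≡ 1, so λ ≡ 11.
  x = λ² - 68 - 30 = 121 - 98 ≡ 23; y = λ·(68 - 23) - 17 ≡ 40. → (23, 40)
4P: (23, 40) + (30, 37). λ = (37 - 40)/(30 - 23) ≡ 70/7 mod 73. 7⁻¹ ≡ 21 (mod 73) since 7·21 = 147 ≡ 1, so λ ≡ 10.
  x = λ² - 23 - 30 = 100 - 53 ≡ 47; y = λ·(23 - 47) - 40 ≡ 12. → (47, 12)
5P: (47, 12) + (30, 37). λ = (37 - 12)/(30 - 47) ≡ 25/56 mod 73. 56⁻¹ ≡ 30 (mod 73), so λ ≡ 20.
  x = λ² - 47 - 30 = 400 - 77 ≡ 31; y = λ·(47 - 31) - 12 ≡ 16. → (31, 16)
6P: (31, 16) + (30, 37). λ = (37 - 16)/(30 - 31) ≡ 21/72 mod 73. 72⁻¹ ≡ 72 (mod 73) since 72·72 = 5184 ≡ 1, so λ ≡ 52.
  x = λ² - 31 - 30 = 2704 - 61 ≡ 15; y = λ·(31 - 15) - 16 ≡ 13. → (15, 13)

(15, 13)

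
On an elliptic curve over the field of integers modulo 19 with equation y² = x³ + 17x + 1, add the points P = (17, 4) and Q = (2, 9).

(17, 4) + (2, 9). λ = (9 - 4)/(2 - 17) ≡ 5/4 mod 19. 4⁻¹ ≡ 5 (mod 19) since 4·5 = 20 ≡ 1, so λ ≡ 6.
  x = λ² - 17 - 2 = 36 - 19 ≡ 17; y = λ·(17 - 17) - 4 ≡ 15. → (17, 15)

(17, 15)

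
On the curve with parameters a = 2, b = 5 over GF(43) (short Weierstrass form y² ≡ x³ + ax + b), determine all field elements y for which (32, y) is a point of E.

none

x³ + 2x + 5 = 32837 ≡ 28 (mod 43).
28 is a non-residue mod 43; no y exists.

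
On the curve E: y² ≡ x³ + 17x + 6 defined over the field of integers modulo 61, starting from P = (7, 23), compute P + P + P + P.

Double-and-add on 4 = (100)₂. Start with P = (7, 23) for the leading 1-bit.
double: tangent at (7, 23): λ = (3·7² + 17)/(2·23) ≡ 42/46. 46⁻¹ ≡ 4 (mod 61), so λ ≡ 42·4 ≡ 46.
  x = λ² - 7 - 7 = 2116 - 14 ≡ 28; y = λ·(7 - 28) - 23 ≡ 48. → (28, 48)
double: tangent at (28, 48): λ = (3·28² + 17)/(2·48) ≡ 51/35. 35⁻¹ ≡ 7 (mod 61), so λ ≡ 51·7 ≡ 52.
  x = λ² - 28 - 28 = 2704 - 56 ≡ 25; y = λ·(28 - 25) - 48 ≡ 47. → (25, 47)

(25, 47)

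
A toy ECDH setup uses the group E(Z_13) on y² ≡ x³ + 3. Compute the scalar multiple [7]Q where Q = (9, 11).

(9, 11)

Double-and-add on 7 = (111)₂. Start with Q = (9, 11) for the leading 1-bit.
double: tangent at (9, 11): λ = (3·9² + 0)/(2·11) ≡ 9/9. 9⁻¹ ≡ 3 (mod 13) since 9·3 = 27 ≡ 1, so λ ≡ 9·3 ≡ 1.
  x = λ² - 9 - 9 = 1 - 18 ≡ 9; y = λ·(9 - 9) - 11 ≡ 2. → (9, 2)
add Q: (9, 2) + (9, 11): same x and y₁ ≡ -y₂, so the sum is the point at infinity.
double: the point at infinity + the point at infinity = the point at infinity (identity).
add Q: the point at infinity + (9, 11) = (9, 11) (identity).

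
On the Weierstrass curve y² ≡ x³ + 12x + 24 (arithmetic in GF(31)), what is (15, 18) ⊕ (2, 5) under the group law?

(15, 18) + (2, 5). λ = (5 - 18)/(2 - 15) ≡ 18/18 mod 31. 18⁻¹ ≡ 19 (mod 31), so λ ≡ 1.
  x = λ² - 15 - 2 = 1 - 17 ≡ 15; y = λ·(15 - 15) - 18 ≡ 13. → (15, 13)

(15, 13)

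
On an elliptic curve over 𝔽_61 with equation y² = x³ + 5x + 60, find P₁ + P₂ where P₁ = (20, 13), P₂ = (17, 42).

(9, 23)

(20, 13) + (17, 42). λ = (42 - 13)/(17 - 20) ≡ 29/58 mod 61. 58⁻¹ ≡ 20 (mod 61) since 58·20 = 1160 ≡ 1, so λ ≡ 31.
  x = λ² - 20 - 17 = 961 - 37 ≡ 9; y = λ·(20 - 9) - 13 ≡ 23. → (9, 23)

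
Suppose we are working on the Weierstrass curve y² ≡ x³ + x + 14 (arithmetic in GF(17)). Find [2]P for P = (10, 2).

tangent at (10, 2): λ = (3·10² + 1)/(2·2) ≡ 12/4. 4⁻¹ ≡ 13 (mod 17) since 4·13 = 52 ≡ 1, so λ ≡ 12·13 ≡ 3.
  x = λ² - 10 - 10 = 9 - 20 ≡ 6; y = λ·(10 - 6) - 2 ≡ 10. → (6, 10)

(6, 10)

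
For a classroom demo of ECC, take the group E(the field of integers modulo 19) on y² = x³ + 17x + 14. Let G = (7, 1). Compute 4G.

Repeated addition: build up to 4G.
2G: tangent at (7, 1): λ = (3·7² + 17)/(2·1) ≡ 12/2. 2⁻¹ ≡ 10 (mod 19) since 2·10 = 20 ≡ 1, so λ ≡ 12·10 ≡ 6.
  x = λ² - 7 - 7 = 36 - 14 ≡ 3; y = λ·(7 - 3) - 1 ≡ 4. → (3, 4)
3G: (3, 4) + (7, 1). λ = (1 - 4)/(7 - 3) ≡ 16/4 mod 19. 4⁻¹ ≡ 5 (mod 19) since 4·5 = 20 ≡ 1, so λ ≡ 4.
  x = λ² - 3 - 7 = 16 - 10 ≡ 6; y = λ·(3 - 6) - 4 ≡ 3. → (6, 3)
4G: (6, 3) + (7, 1). λ = (1 - 3)/(7 - 6) ≡ 17/1 mod 19. 1⁻¹ ≡ 1 (mod 19), so λ ≡ 17.
  x = λ² - 6 - 7 = 289 - 13 ≡ 10; y = λ·(6 - 10) - 3 ≡ 5. → (10, 5)

(10, 5)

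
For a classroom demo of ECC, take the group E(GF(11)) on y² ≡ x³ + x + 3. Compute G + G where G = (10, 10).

tangent at (10, 10): λ = (3·10² + 1)/(2·10) ≡ 4/9. 9⁻¹ ≡ 5 (mod 11), so λ ≡ 4·5 ≡ 9.
  x = λ² - 10 - 10 = 81 - 20 ≡ 6; y = λ·(10 - 6) - 10 ≡ 4. → (6, 4)

(6, 4)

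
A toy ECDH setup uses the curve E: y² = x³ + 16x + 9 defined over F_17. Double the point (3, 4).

(12, 5)

tangent at (3, 4): λ = (3·3² + 16)/(2·4) ≡ 9/8. 8⁻¹ ≡ 15 (mod 17) since 8·15 = 120 ≡ 1, so λ ≡ 9·15 ≡ 16.
  x = λ² - 3 - 3 = 256 - 6 ≡ 12; y = λ·(3 - 12) - 4 ≡ 5. → (12, 5)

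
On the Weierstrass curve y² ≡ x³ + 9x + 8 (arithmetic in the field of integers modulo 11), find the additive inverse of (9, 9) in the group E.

(9, 2)

-(9, 9) = (9, -9 mod 11) = (9, 2).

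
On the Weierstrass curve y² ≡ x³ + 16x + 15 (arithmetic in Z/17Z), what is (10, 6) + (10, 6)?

(1, 10)

tangent at (10, 6): λ = (3·10² + 16)/(2·6) ≡ 10/12. 12⁻¹ ≡ 10 (mod 17) since 12·10 = 120 ≡ 1, so λ ≡ 10·10 ≡ 15.
  x = λ² - 10 - 10 = 225 - 20 ≡ 1; y = λ·(10 - 1) - 6 ≡ 10. → (1, 10)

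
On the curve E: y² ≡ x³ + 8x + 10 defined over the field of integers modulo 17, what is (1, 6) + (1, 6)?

(11, 16)

tangent at (1, 6): λ = (3·1² + 8)/(2·6) ≡ 11/12. 12⁻¹ ≡ 10 (mod 17) since 12·10 = 120 ≡ 1, so λ ≡ 11·10 ≡ 8.
  x = λ² - 1 - 1 = 64 - 2 ≡ 11; y = λ·(1 - 11) - 6 ≡ 16. → (11, 16)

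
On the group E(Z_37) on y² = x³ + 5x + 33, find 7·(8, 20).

Write Q = (8, 20).
Double-and-add on 7 = (111)₂. Start with Q = (8, 20) for the leading 1-bit.
double: tangent at (8, 20): λ = (3·8² + 5)/(2·20) ≡ 12/3. 3⁻¹ ≡ 25 (mod 37) since 3·25 = 75 ≡ 1, so λ ≡ 12·25 ≡ 4.
  x = λ² - 8 - 8 = 16 - 16 ≡ 0; y = λ·(8 - 0) - 20 ≡ 12. → (0, 12)
add Q: (0, 12) + (8, 20). λ = (20 - 12)/(8 - 0) ≡ 8/8 mod 37. 8⁻¹ ≡ 14 (mod 37), so λ ≡ 1.
  x = λ² - 0 - 8 = 1 - 8 ≡ 30; y = λ·(0 - 30) - 12 ≡ 32. → (30, 32)
double: tangent at (30, 32): λ = (3·30² + 5)/(2·32) ≡ 4/27. 27⁻¹ ≡ 11 (mod 37) since 27·11 = 297 ≡ 1, so λ ≡ 4·11 ≡ 7.
  x = λ² - 30 - 30 = 49 - 60 ≡ 26; y = λ·(30 - 26) - 32 ≡ 33. → (26, 33)
add Q: (26, 33) + (8, 20). λ = (20 - 33)/(8 - 26) ≡ 24/19 mod 37. 19⁻¹ ≡ 2 (mod 37) since 19·2 = 38 ≡ 1, so λ ≡ 11.
  x = λ² - 26 - 8 = 121 - 34 ≡ 13; y = λ·(26 - 13) - 33 ≡ 36. → (13, 36)

(13, 36)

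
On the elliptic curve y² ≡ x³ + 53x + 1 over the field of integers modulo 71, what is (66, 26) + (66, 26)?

tangent at (66, 26): λ = (3·66² + 53)/(2·26) ≡ 57/52. 52⁻¹ ≡ 56 (mod 71) since 52·56 = 2912 ≡ 1, so λ ≡ 57·56 ≡ 68.
  x = λ² - 66 - 66 = 4624 - 132 ≡ 19; y = λ·(66 - 19) - 26 ≡ 46. → (19, 46)

(19, 46)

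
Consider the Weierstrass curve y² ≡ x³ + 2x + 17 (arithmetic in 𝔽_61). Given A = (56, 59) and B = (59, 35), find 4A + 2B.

First 4A:
Double-and-add on 4 = (100)₂. Start with A = (56, 59) for the leading 1-bit.
double: tangent at (56, 59): λ = (3·56² + 2)/(2·59) ≡ 16/57. 57⁻¹ ≡ 15 (mod 61), so λ ≡ 16·15 ≡ 57.
  x = λ² - 56 - 56 = 3249 - 112 ≡ 26; y = λ·(56 - 26) - 59 ≡ 4. → (26, 4)
double: tangent at (26, 4): λ = (3·26² + 2)/(2·4) ≡ 17/8. 8⁻¹ ≡ 23 (mod 61), so λ ≡ 17·23 ≡ 25.
  x = λ² - 26 - 26 = 625 - 52 ≡ 24; y = λ·(26 - 24) - 4 ≡ 46. → (24, 46)
4A = (24, 46).
Next 2B:
Repeated addition: build up to 2B.
2B: tangent at (59, 35): λ = (3·59² + 2)/(2·35) ≡ 14/9. 9⁻¹ ≡ 34 (mod 61) since 9·34 = 306 ≡ 1, so λ ≡ 14·34 ≡ 49.
  x = λ² - 59 - 59 = 2401 - 118 ≡ 26; y = λ·(59 - 26) - 35 ≡ 57. → (26, 57)
2B = (26, 57).
Finally 4A + 2B:
(24, 46) + (26, 57). λ = (57 - 46)/(26 - 24) ≡ 11/2 mod 61. 2⁻¹ ≡ 31 (mod 61), so λ ≡ 36.
  x = λ² - 24 - 26 = 1296 - 50 ≡ 26; y = λ·(24 - 26) - 46 ≡ 4. → (26, 4)

(26, 4)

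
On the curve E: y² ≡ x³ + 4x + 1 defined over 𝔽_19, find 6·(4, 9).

Write G = (4, 9).
Repeated addition: build up to 6G.
2G: tangent at (4, 9): λ = (3·4² + 4)/(2·9) ≡ 14/18. 18⁻¹ ≡ 18 (mod 19) since 18·18 = 324 ≡ 1, so λ ≡ 14·18 ≡ 5.
  x = λ² - 4 - 4 = 25 - 8 ≡ 17; y = λ·(4 - 17) - 9 ≡ 2. → (17, 2)
3G: (17, 2) + (4, 9). λ = (9 - 2)/(4 - 17) ≡ 7/6 mod 19. 6⁻¹ ≡ 16 (mod 19), so λ ≡ 17.
  x = λ² - 17 - 4 = 289 - 21 ≡ 2; y = λ·(17 - 2) - 2 ≡ 6. → (2, 6)
4G: (2, 6) + (4, 9). λ = (9 - 6)/(4 - 2) ≡ 3/2 mod 19. 2⁻¹ ≡ 10 (mod 19), so λ ≡ 11.
  x = λ² - 2 - 4 = 121 - 6 ≡ 1; y = λ·(2 - 1) - 6 ≡ 5. → (1, 5)
5G: (1, 5) + (4, 9). λ = (9 - 5)/(4 - 1) ≡ 4/3 mod 19. 3⁻¹ ≡ 13 (mod 19), so λ ≡ 14.
  x = λ² - 1 - 4 = 196 - 5 ≡ 1; y = λ·(1 - 1) - 5 ≡ 14. → (1, 14)
6G: (1, 14) + (4, 9). λ = (9 - 14)/(4 - 1) ≡ 14/3 mod 19. 3⁻¹ ≡ 13 (mod 19), so λ ≡ 11.
  x = λ² - 1 - 4 = 121 - 5 ≡ 2; y = λ·(1 - 2) - 14 ≡ 13. → (2, 13)

(2, 13)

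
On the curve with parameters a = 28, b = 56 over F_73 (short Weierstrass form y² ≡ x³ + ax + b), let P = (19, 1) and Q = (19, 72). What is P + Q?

O

The two points share x = 19 and their y-coordinates satisfy 1 + 72 ≡ 0 (mod 73), so they are inverses. Their sum is O.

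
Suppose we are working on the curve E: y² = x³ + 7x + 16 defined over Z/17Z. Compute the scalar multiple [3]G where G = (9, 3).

Repeated addition: build up to 3G.
2G: tangent at (9, 3): λ = (3·9² + 7)/(2·3) ≡ 12/6. 6⁻¹ ≡ 3 (mod 17), so λ ≡ 12·3 ≡ 2.
  x = λ² - 9 - 9 = 4 - 18 ≡ 3; y = λ·(9 - 3) - 3 ≡ 9. → (3, 9)
3G: (3, 9) + (9, 3). λ = (3 - 9)/(9 - 3) ≡ 11/6 mod 17. 6⁻¹ ≡ 3 (mod 17), so λ ≡ 16.
  x = λ² - 3 - 9 = 256 - 12 ≡ 6; y = λ·(3 - 6) - 9 ≡ 11. → (6, 11)

(6, 11)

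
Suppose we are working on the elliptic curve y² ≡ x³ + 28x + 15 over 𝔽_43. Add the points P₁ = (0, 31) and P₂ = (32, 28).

(0, 31) + (32, 28). λ = (28 - 31)/(32 - 0) ≡ 40/32 mod 43. 32⁻¹ ≡ 39 (mod 43) since 32·39 = 1248 ≡ 1, so λ ≡ 12.
  x = λ² - 0 - 32 = 144 - 32 ≡ 26; y = λ·(0 - 26) - 31 ≡ 1. → (26, 1)

(26, 1)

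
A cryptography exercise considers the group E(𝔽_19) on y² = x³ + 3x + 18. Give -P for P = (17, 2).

-(17, 2) = (17, -2 mod 19) = (17, 17).

(17, 17)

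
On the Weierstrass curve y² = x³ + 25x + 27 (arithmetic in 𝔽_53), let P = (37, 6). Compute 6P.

(45, 2)

Repeated addition: build up to 6P.
2P: tangent at (37, 6): λ = (3·37² + 25)/(2·6) ≡ 51/12. 12⁻¹ ≡ 31 (mod 53), so λ ≡ 51·31 ≡ 44.
  x = λ² - 37 - 37 = 1936 - 74 ≡ 7; y = λ·(37 - 7) - 6 ≡ 42. → (7, 42)
3P: (7, 42) + (37, 6). λ = (6 - 42)/(37 - 7) ≡ 17/30 mod 53. 30⁻¹ ≡ 23 (mod 53), so λ ≡ 20.
  x = λ² - 7 - 37 = 400 - 44 ≡ 38; y = λ·(7 - 38) - 42 ≡ 27. → (38, 27)
4P: (38, 27) + (37, 6). λ = (6 - 27)/(37 - 38) ≡ 32/52 mod 53. 52⁻¹ ≡ 52 (mod 53), so λ ≡ 21.
  x = λ² - 38 - 37 = 441 - 75 ≡ 48; y = λ·(38 - 48) - 27 ≡ 28. → (48, 28)
5P: (48, 28) + (37, 6). λ = (6 - 28)/(37 - 48) ≡ 31/42 mod 53. 42⁻¹ ≡ 24 (mod 53) since 42·24 = 1008 ≡ 1, so λ ≡ 2.
  x = λ² - 48 - 37 = 4 - 85 ≡ 25; y = λ·(48 - 25) - 28 ≡ 18. → (25, 18)
6P: (25, 18) + (37, 6). λ = (6 - 18)/(37 - 25) ≡ 41/12 mod 53. 12⁻¹ ≡ 31 (mod 53), so λ ≡ 52.
  x = λ² - 25 - 37 = 2704 - 62 ≡ 45; y = λ·(25 - 45) - 18 ≡ 2. → (45, 2)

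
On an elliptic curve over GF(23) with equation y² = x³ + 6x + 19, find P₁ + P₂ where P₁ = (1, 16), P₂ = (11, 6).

(1, 16) + (11, 6). λ = (6 - 16)/(11 - 1) ≡ 13/10 mod 23. 10⁻¹ ≡ 7 (mod 23), so λ ≡ 22.
  x = λ² - 1 - 11 = 484 - 12 ≡ 12; y = λ·(1 - 12) - 16 ≡ 18. → (12, 18)

(12, 18)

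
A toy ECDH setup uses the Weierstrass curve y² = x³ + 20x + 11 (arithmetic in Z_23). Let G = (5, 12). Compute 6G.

Repeated addition: build up to 6G.
2G: tangent at (5, 12): λ = (3·5² + 20)/(2·12) ≡ 3/1. 1⁻¹ ≡ 1 (mod 23) since 1·1 = 1 ≡ 1, so λ ≡ 3·1 ≡ 3.
  x = λ² - 5 - 5 = 9 - 10 ≡ 22; y = λ·(5 - 22) - 12 ≡ 6. → (22, 6)
3G: (22, 6) + (5, 12). λ = (12 - 6)/(5 - 22) ≡ 6/6 mod 23. 6⁻¹ ≡ 4 (mod 23) since 6·4 = 24 ≡ 1, so λ ≡ 1.
  x = λ² - 22 - 5 = 1 - 27 ≡ 20; y = λ·(22 - 20) - 6 ≡ 19. → (20, 19)
4G: (20, 19) + (5, 12). λ = (12 - 19)/(5 - 20) ≡ 16/8 mod 23. 8⁻¹ ≡ 3 (mod 23) since 8·3 = 24 ≡ 1, so λ ≡ 2.
  x = λ² - 20 - 5 = 4 - 25 ≡ 2; y = λ·(20 - 2) - 19 ≡ 17. → (2, 17)
5G: (2, 17) + (5, 12). λ = (12 - 17)/(5 - 2) ≡ 18/3 mod 23. 3⁻¹ ≡ 8 (mod 23), so λ ≡ 6.
  x = λ² - 2 - 5 = 36 - 7 ≡ 6; y = λ·(2 - 6) - 17 ≡ 5. → (6, 5)
6G: (6, 5) + (5, 12). λ = (12 - 5)/(5 - 6) ≡ 7/22 mod 23. 22⁻¹ ≡ 22 (mod 23) since 22·22 = 484 ≡ 1, so λ ≡ 16.
  x = λ² - 6 - 5 = 256 - 11 ≡ 15; y = λ·(6 - 15) - 5 ≡ 12. → (15, 12)

(15, 12)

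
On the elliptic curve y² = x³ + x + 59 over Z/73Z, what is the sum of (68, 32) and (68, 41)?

The two points share x = 68 and their y-coordinates satisfy 32 + 41 ≡ 0 (mod 73), so they are inverses. Their sum is O.

O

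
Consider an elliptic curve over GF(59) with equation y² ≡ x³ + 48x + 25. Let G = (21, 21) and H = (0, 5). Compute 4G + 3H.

(6, 23)

First 4G:
Repeated addition: build up to 4G.
2G: tangent at (21, 21): λ = (3·21² + 48)/(2·21) ≡ 14/42. 42⁻¹ ≡ 52 (mod 59), so λ ≡ 14·52 ≡ 20.
  x = λ² - 21 - 21 = 400 - 42 ≡ 4; y = λ·(21 - 4) - 21 ≡ 24. → (4, 24)
3G: (4, 24) + (21, 21). λ = (21 - 24)/(21 - 4) ≡ 56/17 mod 59. 17⁻¹ ≡ 7 (mod 59), so λ ≡ 38.
  x = λ² - 4 - 21 = 1444 - 25 ≡ 3; y = λ·(4 - 3) - 24 ≡ 14. → (3, 14)
4G: (3, 14) + (21, 21). λ = (21 - 14)/(21 - 3) ≡ 7/18 mod 59. 18⁻¹ ≡ 23 (mod 59), so λ ≡ 43.
  x = λ² - 3 - 21 = 1849 - 24 ≡ 55; y = λ·(3 - 55) - 14 ≡ 51. → (55, 51)
4G = (55, 51).
Next 3H:
Repeated addition: build up to 3H.
2H: tangent at (0, 5): λ = (3·0² + 48)/(2·5) ≡ 48/10. 10⁻¹ ≡ 6 (mod 59), so λ ≡ 48·6 ≡ 52.
  x = λ² - 0 - 0 = 2704 - 0 ≡ 49; y = λ·(0 - 49) - 5 ≡ 43. → (49, 43)
3H: (49, 43) + (0, 5). λ = (5 - 43)/(0 - 49) ≡ 21/10 mod 59. 10⁻¹ ≡ 6 (mod 59), so λ ≡ 8.
  x = λ² - 49 - 0 = 64 - 49 ≡ 15; y = λ·(49 - 15) - 43 ≡ 52. → (15, 52)
3H = (15, 52).
Finally 4G + 3H:
(55, 51) + (15, 52). λ = (52 - 51)/(15 - 55) ≡ 1/19 mod 59. 19⁻¹ ≡ 28 (mod 59) since 19·28 = 532 ≡ 1, so λ ≡ 28.
  x = λ² - 55 - 15 = 784 - 70 ≡ 6; y = λ·(55 - 6) - 51 ≡ 23. → (6, 23)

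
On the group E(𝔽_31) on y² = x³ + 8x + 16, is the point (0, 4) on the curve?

yes

y² = 4² ≡ 16; x³ + 8x + 16 = 16 ≡ 16 (mod 31). 16 = 16.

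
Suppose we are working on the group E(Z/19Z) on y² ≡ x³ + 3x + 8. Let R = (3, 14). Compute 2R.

(3, 5)

tangent at (3, 14): λ = (3·3² + 3)/(2·14) ≡ 11/9. 9⁻¹ ≡ 17 (mod 19), so λ ≡ 11·17 ≡ 16.
  x = λ² - 3 - 3 = 256 - 6 ≡ 3; y = λ·(3 - 3) - 14 ≡ 5. → (3, 5)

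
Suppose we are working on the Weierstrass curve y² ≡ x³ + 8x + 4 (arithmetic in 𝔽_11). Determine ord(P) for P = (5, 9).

2P: tangent at (5, 9): λ = (3·5² + 8)/(2·9) ≡ 6/7. 7⁻¹ ≡ 8 (mod 11) since 7·8 = 56 ≡ 1, so λ ≡ 6·8 ≡ 4.
  x = λ² - 5 - 5 = 16 - 10 ≡ 6; y = λ·(5 - 6) - 9 ≡ 9. → (6, 9)
3P: (6, 9) + (5, 9). λ = (9 - 9)/(5 - 6) ≡ 0/10 mod 11. 10⁻¹ ≡ 10 (mod 11), so λ ≡ 0.
  x = λ² - 6 - 5 = 0 - 11 ≡ 0; y = λ·(6 - 0) - 9 ≡ 2. → (0, 2)
4P: (0, 2) + (5, 9). λ = (9 - 2)/(5 - 0) ≡ 7/5 mod 11. 5⁻¹ ≡ 9 (mod 11) since 5·9 = 45 ≡ 1, so λ ≡ 8.
  x = λ² - 0 - 5 = 64 - 5 ≡ 4; y = λ·(0 - 4) - 2 ≡ 10. → (4, 10)
5P: (4, 10) + (5, 9). λ = (9 - 10)/(5 - 4) ≡ 10/1 mod 11. 1⁻¹ ≡ 1 (mod 11), so λ ≡ 10.
  x = λ² - 4 - 5 = 100 - 9 ≡ 3; y = λ·(4 - 3) - 10 ≡ 0. → (3, 0)
6P: (3, 0) + (5, 9). λ = (9 - 0)/(5 - 3) ≡ 9/2 mod 11. 2⁻¹ ≡ 6 (mod 11) since 2·6 = 12 ≡ 1, so λ ≡ 10.
  x = λ² - 3 - 5 = 100 - 8 ≡ 4; y = λ·(3 - 4) - 0 ≡ 1. → (4, 1)
7P: (4, 1) + (5, 9). λ = (9 - 1)/(5 - 4) ≡ 8/1 mod 11. 1⁻¹ ≡ 1 (mod 11), so λ ≡ 8.
  x = λ² - 4 - 5 = 64 - 9 ≡ 0; y = λ·(4 - 0) - 1 ≡ 9. → (0, 9)
8P: (0, 9) + (5, 9). λ = (9 - 9)/(5 - 0) ≡ 0/5 mod 11. 5⁻¹ ≡ 9 (mod 11), so λ ≡ 0.
  x = λ² - 0 - 5 = 0 - 5 ≡ 6; y = λ·(0 - 6) - 9 ≡ 2. → (6, 2)
9P: (6, 2) + (5, 9). λ = (9 - 2)/(5 - 6) ≡ 7/10 mod 11. 10⁻¹ ≡ 10 (mod 11), so λ ≡ 4.
  x = λ² - 6 - 5 = 16 - 11 ≡ 5; y = λ·(6 - 5) - 2 ≡ 2. → (5, 2)
10P: (5, 2) + (5, 9): same x and y₁ ≡ -y₂, so the sum is ∞.
10P = ∞, so the order is 10.

10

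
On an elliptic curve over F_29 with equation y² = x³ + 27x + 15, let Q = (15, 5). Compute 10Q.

(26, 9)

Repeated addition: build up to 10Q.
2Q: tangent at (15, 5): λ = (3·15² + 27)/(2·5) ≡ 6/10. 10⁻¹ ≡ 3 (mod 29), so λ ≡ 6·3 ≡ 18.
  x = λ² - 15 - 15 = 324 - 30 ≡ 4; y = λ·(15 - 4) - 5 ≡ 19. → (4, 19)
3Q: (4, 19) + (15, 5). λ = (5 - 19)/(15 - 4) ≡ 15/11 mod 29. 11⁻¹ ≡ 8 (mod 29), so λ ≡ 4.
  x = λ² - 4 - 15 = 16 - 19 ≡ 26; y = λ·(4 - 26) - 19 ≡ 9. → (26, 9)
4Q: (26, 9) + (15, 5). λ = (5 - 9)/(15 - 26) ≡ 25/18 mod 29. 18⁻¹ ≡ 21 (mod 29), so λ ≡ 3.
  x = λ² - 26 - 15 = 9 - 41 ≡ 26; y = λ·(26 - 26) - 9 ≡ 20. → (26, 20)
5Q: (26, 20) + (15, 5). λ = (5 - 20)/(15 - 26) ≡ 14/18 mod 29. 18⁻¹ ≡ 21 (mod 29), so λ ≡ 4.
  x = λ² - 26 - 15 = 16 - 41 ≡ 4; y = λ·(26 - 4) - 20 ≡ 10. → (4, 10)
6Q: (4, 10) + (15, 5). λ = (5 - 10)/(15 - 4) ≡ 24/11 mod 29. 11⁻¹ ≡ 8 (mod 29), so λ ≡ 18.
  x = λ² - 4 - 15 = 324 - 19 ≡ 15; y = λ·(4 - 15) - 10 ≡ 24. → (15, 24)
7Q: (15, 24) + (15, 5): same x and y₁ ≡ -y₂, so the sum is O.
8Q: O + (15, 5) = (15, 5) (identity).
9Q: tangent at (15, 5): λ = (3·15² + 27)/(2·5) ≡ 6/10. 10⁻¹ ≡ 3 (mod 29), so λ ≡ 6·3 ≡ 18.
  x = λ² - 15 - 15 = 324 - 30 ≡ 4; y = λ·(15 - 4) - 5 ≡ 19. → (4, 19)
10Q: (4, 19) + (15, 5). λ = (5 - 19)/(15 - 4) ≡ 15/11 mod 29. 11⁻¹ ≡ 8 (mod 29) since 11·8 = 88 ≡ 1, so λ ≡ 4.
  x = λ² - 4 - 15 = 16 - 19 ≡ 26; y = λ·(4 - 26) - 19 ≡ 9. → (26, 9)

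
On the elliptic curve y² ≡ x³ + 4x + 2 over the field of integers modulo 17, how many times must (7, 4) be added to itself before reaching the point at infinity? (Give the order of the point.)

7

2P: tangent at (7, 4): λ = (3·7² + 4)/(2·4) ≡ 15/8. 8⁻¹ ≡ 15 (mod 17), so λ ≡ 15·15 ≡ 4.
  x = λ² - 7 - 7 = 16 - 14 ≡ 2; y = λ·(7 - 2) - 4 ≡ 16. → (2, 16)
3P: (2, 16) + (7, 4). λ = (4 - 16)/(7 - 2) ≡ 5/5 mod 17. 5⁻¹ ≡ 7 (mod 17), so λ ≡ 1.
  x = λ² - 2 - 7 = 1 - 9 ≡ 9; y = λ·(2 - 9) - 16 ≡ 11. → (9, 11)
4P: (9, 11) + (7, 4). λ = (4 - 11)/(7 - 9) ≡ 10/15 mod 17. 15⁻¹ ≡ 8 (mod 17), so λ ≡ 12.
  x = λ² - 9 - 7 = 144 - 16 ≡ 9; y = λ·(9 - 9) - 11 ≡ 6. → (9, 6)
5P: (9, 6) + (7, 4). λ = (4 - 6)/(7 - 9) ≡ 15/15 mod 17. 15⁻¹ ≡ 8 (mod 17), so λ ≡ 1.
  x = λ² - 9 - 7 = 1 - 16 ≡ 2; y = λ·(9 - 2) - 6 ≡ 1. → (2, 1)
6P: (2, 1) + (7, 4). λ = (4 - 1)/(7 - 2) ≡ 3/5 mod 17. 5⁻¹ ≡ 7 (mod 17), so λ ≡ 4.
  x = λ² - 2 - 7 = 16 - 9 ≡ 7; y = λ·(2 - 7) - 1 ≡ 13. → (7, 13)
7P: (7, 13) + (7, 4): same x and y₁ ≡ -y₂, so the sum is the point at infinity.
7P = the point at infinity, so the order is 7.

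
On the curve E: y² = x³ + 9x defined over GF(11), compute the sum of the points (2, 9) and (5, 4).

(2, 9) + (5, 4). λ = (4 - 9)/(5 - 2) ≡ 6/3 mod 11. 3⁻¹ ≡ 4 (mod 11) since 3·4 = 12 ≡ 1, so λ ≡ 2.
  x = λ² - 2 - 5 = 4 - 7 ≡ 8; y = λ·(2 - 8) - 9 ≡ 1. → (8, 1)

(8, 1)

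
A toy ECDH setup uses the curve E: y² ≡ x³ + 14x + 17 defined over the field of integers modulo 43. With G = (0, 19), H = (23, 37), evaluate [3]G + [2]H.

(41, 14)

First 3G:
Repeated addition: build up to 3G.
2G: tangent at (0, 19): λ = (3·0² + 14)/(2·19) ≡ 14/38. 38⁻¹ ≡ 17 (mod 43) since 38·17 = 646 ≡ 1, so λ ≡ 14·17 ≡ 23.
  x = λ² - 0 - 0 = 529 - 0 ≡ 13; y = λ·(0 - 13) - 19 ≡ 26. → (13, 26)
3G: (13, 26) + (0, 19). λ = (19 - 26)/(0 - 13) ≡ 36/30 mod 43. 30⁻¹ ≡ 33 (mod 43), so λ ≡ 27.
  x = λ² - 13 - 0 = 729 - 13 ≡ 28; y = λ·(13 - 28) - 26 ≡ 42. → (28, 42)
3G = (28, 42).
Next 2H:
Repeated addition: build up to 2H.
2H: tangent at (23, 37): λ = (3·23² + 14)/(2·37) ≡ 10/31. 31⁻¹ ≡ 25 (mod 43), so λ ≡ 10·25 ≡ 35.
  x = λ² - 23 - 23 = 1225 - 46 ≡ 18; y = λ·(23 - 18) - 37 ≡ 9. → (18, 9)
2H = (18, 9).
Finally 3G + 2H:
(28, 42) + (18, 9). λ = (9 - 42)/(18 - 28) ≡ 10/33 mod 43. 33⁻¹ ≡ 30 (mod 43) since 33·30 = 990 ≡ 1, so λ ≡ 42.
  x = λ² - 28 - 18 = 1764 - 46 ≡ 41; y = λ·(28 - 41) - 42 ≡ 14. → (41, 14)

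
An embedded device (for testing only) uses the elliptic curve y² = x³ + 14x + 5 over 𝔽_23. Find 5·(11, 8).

(16, 1)

Write Q = (11, 8).
Repeated addition: build up to 5Q.
2Q: tangent at (11, 8): λ = (3·11² + 14)/(2·8) ≡ 9/16. 16⁻¹ ≡ 13 (mod 23), so λ ≡ 9·13 ≡ 2.
  x = λ² - 11 - 11 = 4 - 22 ≡ 5; y = λ·(11 - 5) - 8 ≡ 4. → (5, 4)
3Q: (5, 4) + (11, 8). λ = (8 - 4)/(11 - 5) ≡ 4/6 mod 23. 6⁻¹ ≡ 4 (mod 23), so λ ≡ 16.
  x = λ² - 5 - 11 = 256 - 16 ≡ 10; y = λ·(5 - 10) - 4 ≡ 8. → (10, 8)
4Q: (10, 8) + (11, 8). λ = (8 - 8)/(11 - 10) ≡ 0/1 mod 23. 1⁻¹ ≡ 1 (mod 23), so λ ≡ 0.
  x = λ² - 10 - 11 = 0 - 21 ≡ 2; y = λ·(10 - 2) - 8 ≡ 15. → (2, 15)
5Q: (2, 15) + (11, 8). λ = (8 - 15)/(11 - 2) ≡ 16/9 mod 23. 9⁻¹ ≡ 18 (mod 23), so λ ≡ 12.
  x = λ² - 2 - 11 = 144 - 13 ≡ 16; y = λ·(2 - 16) - 15 ≡ 1. → (16, 1)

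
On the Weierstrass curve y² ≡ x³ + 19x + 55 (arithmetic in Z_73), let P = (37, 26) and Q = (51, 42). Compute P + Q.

(37, 26) + (51, 42). λ = (42 - 26)/(51 - 37) ≡ 16/14 mod 73. 14⁻¹ ≡ 47 (mod 73) since 14·47 = 658 ≡ 1, so λ ≡ 22.
  x = λ² - 37 - 51 = 484 - 88 ≡ 31; y = λ·(37 - 31) - 26 ≡ 33. → (31, 33)

(31, 33)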